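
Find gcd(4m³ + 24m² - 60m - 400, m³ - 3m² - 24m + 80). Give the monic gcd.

Apply the Euclidean algorithm:
  4m³ + 24m² - 60m - 400 = (4)(m³ - 3m² - 24m + 80) + (36m² + 36m - 720)
  m³ - 3m² - 24m + 80 = ((1/36)m - 1/9)(36m² + 36m - 720) + (0)
Last nonzero remainder: 36m² + 36m - 720. Dividing through by 36 gives the monic gcd m² + m - 20.

m² + m - 20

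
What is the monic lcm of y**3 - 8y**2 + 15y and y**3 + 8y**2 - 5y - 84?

y**5 + 3y**4 - 45y**3 - 59y**2 + 420y

By polynomial division,
  y**3 - 8y**2 + 15y = (y**3 + 8y**2 - 5y - 84) + (-16y**2 + 20y + 84)
  y**3 + 8y**2 - 5y - 84 = (-(1/16)y - 37/64)(-16y**2 + 20y + 84) + ((189/16)y - 567/16)
  -16y**2 + 20y + 84 = (-(256/189)y - 64/27)((189/16)y - 567/16) + (0)
Last nonzero remainder: (189/16)y - 567/16. Dividing through by 189/16 gives the monic gcd y - 3.
Then lcm(f, g) = f·g / gcd(f, g); expanding and making the result monic gives the answer.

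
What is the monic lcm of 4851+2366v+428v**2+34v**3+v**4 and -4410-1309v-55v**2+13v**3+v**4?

By polynomial division,
  v**4+34v**3+428v**2+2366v+4851 = (v**4+13v**3-55v**2-1309v-4410) + (21v**3+483v**2+3675v+9261)
  v**4+13v**3-55v**2-1309v-4410 = ((1/21)v-10/21)(21v**3+483v**2+3675v+9261) + (0)
Last nonzero remainder: 21v**3+483v**2+3675v+9261. Dividing through by 21 gives the monic gcd v**3+23v**2+175v+441.
Then lcm(f, g) = f·g / gcd(f, g); expanding and making the result monic gives the answer.

-48510-18809v-1914v**2+88v**3+24v**4+v**5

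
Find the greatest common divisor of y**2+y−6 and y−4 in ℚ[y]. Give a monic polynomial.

Euclidean algorithm in ℚ[y]:
  y**2+y−6 = (y+5)(y−4) + (14)
  y−4 = ((1/14)y−2/7)(14) + (0)
The last nonzero remainder is the constant 14, so the polynomials are coprime and gcd = 1.

1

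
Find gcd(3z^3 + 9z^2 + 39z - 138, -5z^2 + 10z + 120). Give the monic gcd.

1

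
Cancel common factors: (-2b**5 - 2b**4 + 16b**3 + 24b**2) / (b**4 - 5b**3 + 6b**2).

(-2b**2 - 8b - 8)/(b - 2)

Repeated division with remainder:
  -2b**5 - 2b**4 + 16b**3 + 24b**2 = (-2b - 12)(b**4 - 5b**3 + 6b**2) + (-32b**3 + 96b**2)
  b**4 - 5b**3 + 6b**2 = (-(1/32)b + 1/16)(-32b**3 + 96b**2) + (0)
Last nonzero remainder: -32b**3 + 96b**2. Dividing through by -32 gives the monic gcd b**3 - 3b**2.
Cancel b**3 - 3b**2 from numerator and denominator to get the reduced form.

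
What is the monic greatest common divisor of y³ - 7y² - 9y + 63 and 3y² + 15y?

1

Repeated division with remainder:
  y³ - 7y² - 9y + 63 = ((1/3)y - 4)(3y² + 15y) + (51y + 63)
  3y² + 15y = ((1/17)y + 64/289)(51y + 63) + (-4032/289)
  51y + 63 = (-(4913/1344)y - 289/64)(-4032/289) + (0)
The last nonzero remainder is the constant -4032/289, so the polynomials are coprime and gcd = 1.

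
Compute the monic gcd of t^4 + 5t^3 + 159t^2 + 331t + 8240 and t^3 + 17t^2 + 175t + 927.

t^2 + 8t + 103

Apply the Euclidean algorithm:
  t^4 + 5t^3 + 159t^2 + 331t + 8240 = (t - 12)(t^3 + 17t^2 + 175t + 927) + (188t^2 + 1504t + 19364)
  t^3 + 17t^2 + 175t + 927 = ((1/188)t + 9/188)(188t^2 + 1504t + 19364) + (0)
Last nonzero remainder: 188t^2 + 1504t + 19364. Dividing through by 188 gives the monic gcd t^2 + 8t + 103.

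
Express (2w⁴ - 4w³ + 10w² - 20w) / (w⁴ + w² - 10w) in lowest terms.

Apply the Euclidean algorithm:
  2w⁴ - 4w³ + 10w² - 20w = (2)(w⁴ + w² - 10w) + (-4w³ + 8w²)
  w⁴ + w² - 10w = (-(1/4)w - 1/2)(-4w³ + 8w²) + (5w² - 10w)
  -4w³ + 8w² = (-(4/5)w)(5w² - 10w) + (0)
Last nonzero remainder: 5w² - 10w. Dividing through by 5 gives the monic gcd w² - 2w.
Cancel w² - 2w from numerator and denominator to get the reduced form.

(2w² + 10)/(w² + 2w + 5)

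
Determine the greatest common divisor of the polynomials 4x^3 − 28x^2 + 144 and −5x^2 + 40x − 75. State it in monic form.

x − 3

Repeated division with remainder:
  4x^3 − 28x^2 + 144 = (−(4/5)x − 4/5)(−5x^2 + 40x − 75) + (−28x + 84)
  −5x^2 + 40x − 75 = ((5/28)x − 25/28)(−28x + 84) + (0)
Last nonzero remainder: −28x + 84. Dividing through by −28 gives the monic gcd x − 3.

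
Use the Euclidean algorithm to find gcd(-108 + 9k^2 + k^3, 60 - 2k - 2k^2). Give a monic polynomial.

Repeated division with remainder:
  k^3 + 9k^2 - 108 = (-(1/2)k - 4)(-2k^2 - 2k + 60) + (22k + 132)
  -2k^2 - 2k + 60 = (-(1/11)k + 5/11)(22k + 132) + (0)
Last nonzero remainder: 22k + 132. Dividing through by 22 gives the monic gcd k + 6.

6 + k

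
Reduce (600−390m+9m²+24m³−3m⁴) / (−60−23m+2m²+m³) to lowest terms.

Apply the Euclidean algorithm:
  −3m⁴+24m³+9m²−390m+600 = (−3m+30)(m³+2m²−23m−60) + (−120m²+120m+2400)
  m³+2m²−23m−60 = (−(1/120)m−1/40)(−120m²+120m+2400) + (0)
Last nonzero remainder: −120m²+120m+2400. Dividing through by −120 gives the monic gcd m²−m−20.
Cancel m²−m−20 from numerator and denominator to get the reduced form.

(−30+21m−3m²)/(3+m)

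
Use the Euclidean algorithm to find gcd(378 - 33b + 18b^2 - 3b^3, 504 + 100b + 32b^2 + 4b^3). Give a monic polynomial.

Euclidean algorithm in ℚ[b]:
  -3b^3 + 18b^2 - 33b + 378 = (-3/4)(4b^3 + 32b^2 + 100b + 504) + (42b^2 + 42b + 756)
  4b^3 + 32b^2 + 100b + 504 = ((2/21)b + 2/3)(42b^2 + 42b + 756) + (0)
Last nonzero remainder: 42b^2 + 42b + 756. Dividing through by 42 gives the monic gcd b^2 + b + 18.

18 + b + b^2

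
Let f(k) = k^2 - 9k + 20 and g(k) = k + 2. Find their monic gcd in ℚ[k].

Repeated division with remainder:
  k^2 - 9k + 20 = (k - 11)(k + 2) + (42)
  k + 2 = ((1/42)k + 1/21)(42) + (0)
The last nonzero remainder is the constant 42, so the polynomials are coprime and gcd = 1.

1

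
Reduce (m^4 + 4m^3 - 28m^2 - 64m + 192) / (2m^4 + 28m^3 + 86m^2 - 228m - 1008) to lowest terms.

(m^2 - 6m + 8)/(2m^2 + 8m - 42)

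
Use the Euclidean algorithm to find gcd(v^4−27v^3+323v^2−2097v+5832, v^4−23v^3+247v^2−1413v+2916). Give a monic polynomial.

By polynomial division,
  v^4−27v^3+323v^2−2097v+5832 = (v^4−23v^3+247v^2−1413v+2916) + (−4v^3+76v^2−684v+2916)
  v^4−23v^3+247v^2−1413v+2916 = (−(1/4)v+1)(−4v^3+76v^2−684v+2916) + (0)
Last nonzero remainder: −4v^3+76v^2−684v+2916. Dividing through by −4 gives the monic gcd v^3−19v^2+171v−729.

v^3−19v^2+171v−729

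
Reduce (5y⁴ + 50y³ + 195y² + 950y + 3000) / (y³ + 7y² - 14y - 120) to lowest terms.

Apply the Euclidean algorithm:
  5y⁴ + 50y³ + 195y² + 950y + 3000 = (5y + 15)(y³ + 7y² - 14y - 120) + (160y² + 1760y + 4800)
  y³ + 7y² - 14y - 120 = ((1/160)y - 1/40)(160y² + 1760y + 4800) + (0)
Last nonzero remainder: 160y² + 1760y + 4800. Dividing through by 160 gives the monic gcd y² + 11y + 30.
Cancel y² + 11y + 30 from numerator and denominator to get the reduced form.

(5y² - 5y + 100)/(y - 4)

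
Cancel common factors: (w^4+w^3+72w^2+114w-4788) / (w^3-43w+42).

(w^2+114)/(w-1)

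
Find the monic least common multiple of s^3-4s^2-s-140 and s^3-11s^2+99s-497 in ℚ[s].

By polynomial division,
  s^3-4s^2-s-140 = (s^3-11s^2+99s-497) + (7s^2-100s+357)
  s^3-11s^2+99s-497 = ((1/7)s+23/49)(7s^2-100s+357) + ((4652/49)s-4652/7)
  7s^2-100s+357 = ((343/4652)s-2499/4652)((4652/49)s-4652/7) + (0)
Last nonzero remainder: (4652/49)s-4652/7. Dividing through by 4652/49 gives the monic gcd s-7.
Then lcm(f, g) = f·g / gcd(f, g); expanding and making the result monic gives the answer.

s^5-8s^4+86s^3-420s^2+489s-9940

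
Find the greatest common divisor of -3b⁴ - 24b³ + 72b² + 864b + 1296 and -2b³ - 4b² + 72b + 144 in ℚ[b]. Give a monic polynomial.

b³ + 2b² - 36b - 72

Repeated division with remainder:
  -3b⁴ - 24b³ + 72b² + 864b + 1296 = ((3/2)b + 9)(-2b³ - 4b² + 72b + 144) + (0)
Last nonzero remainder: -2b³ - 4b² + 72b + 144. Dividing through by -2 gives the monic gcd b³ + 2b² - 36b - 72.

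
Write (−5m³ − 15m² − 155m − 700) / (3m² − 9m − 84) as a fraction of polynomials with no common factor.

(−5m² + 5m − 175)/(3m − 21)

By polynomial division,
  −5m³ − 15m² − 155m − 700 = (−(5/3)m − 10)(3m² − 9m − 84) + (−385m − 1540)
  3m² − 9m − 84 = (−(3/385)m + 3/55)(−385m − 1540) + (0)
Last nonzero remainder: −385m − 1540. Dividing through by −385 gives the monic gcd m + 4.
Cancel m + 4 from numerator and denominator to get the reduced form.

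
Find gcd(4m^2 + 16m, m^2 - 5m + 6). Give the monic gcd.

1

Apply the Euclidean algorithm:
  4m^2 + 16m = (4)(m^2 - 5m + 6) + (36m - 24)
  m^2 - 5m + 6 = ((1/36)m - 13/108)(36m - 24) + (28/9)
  36m - 24 = ((81/7)m - 54/7)(28/9) + (0)
The last nonzero remainder is the constant 28/9, so the polynomials are coprime and gcd = 1.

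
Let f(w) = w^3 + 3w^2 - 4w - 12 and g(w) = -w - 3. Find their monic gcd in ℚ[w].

Apply the Euclidean algorithm:
  w^3 + 3w^2 - 4w - 12 = (-w^2 + 4)(-w - 3) + (0)
Last nonzero remainder: -w - 3. Dividing through by -1 gives the monic gcd w + 3.

w + 3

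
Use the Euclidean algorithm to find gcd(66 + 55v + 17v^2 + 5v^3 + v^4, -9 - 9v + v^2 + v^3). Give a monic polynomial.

Apply the Euclidean algorithm:
  v^4 + 5v^3 + 17v^2 + 55v + 66 = (v + 4)(v^3 + v^2 - 9v - 9) + (22v^2 + 100v + 102)
  v^3 + v^2 - 9v - 9 = ((1/22)v - 39/242)(22v^2 + 100v + 102) + ((300/121)v + 900/121)
  22v^2 + 100v + 102 = ((1331/150)v + 2057/150)((300/121)v + 900/121) + (0)
Last nonzero remainder: (300/121)v + 900/121. Dividing through by 300/121 gives the monic gcd v + 3.

3 + v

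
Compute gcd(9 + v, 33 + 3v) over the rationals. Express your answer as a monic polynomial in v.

1

Apply the Euclidean algorithm:
  v + 9 = (1/3)(3v + 33) + (−2)
  3v + 33 = (−(3/2)v − 33/2)(−2) + (0)
The last nonzero remainder is the constant −2, so the polynomials are coprime and gcd = 1.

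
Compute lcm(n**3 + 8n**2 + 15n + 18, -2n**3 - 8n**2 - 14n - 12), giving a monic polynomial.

Apply the Euclidean algorithm:
  n**3 + 8n**2 + 15n + 18 = (-1/2)(-2n**3 - 8n**2 - 14n - 12) + (4n**2 + 8n + 12)
  -2n**3 - 8n**2 - 14n - 12 = (-(1/2)n - 1)(4n**2 + 8n + 12) + (0)
Last nonzero remainder: 4n**2 + 8n + 12. Dividing through by 4 gives the monic gcd n**2 + 2n + 3.
Then lcm(f, g) = f·g / gcd(f, g); expanding and making the result monic gives the answer.

n**4 + 10n**3 + 31n**2 + 48n + 36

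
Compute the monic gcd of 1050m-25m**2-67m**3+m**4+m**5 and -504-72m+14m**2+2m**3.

By polynomial division,
  m**5+m**4-67m**3-25m**2+1050m = ((1/2)m**2-3m+11/2)(2m**3+14m**2-72m-504) + (-66m**2-66m+2772)
  2m**3+14m**2-72m-504 = (-(1/33)m-2/11)(-66m**2-66m+2772) + (0)
Last nonzero remainder: -66m**2-66m+2772. Dividing through by -66 gives the monic gcd m**2+m-42.

-42+m+m**2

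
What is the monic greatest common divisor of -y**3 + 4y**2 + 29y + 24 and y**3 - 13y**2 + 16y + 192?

Repeated division with remainder:
  -y**3 + 4y**2 + 29y + 24 = (-1)(y**3 - 13y**2 + 16y + 192) + (-9y**2 + 45y + 216)
  y**3 - 13y**2 + 16y + 192 = (-(1/9)y + 8/9)(-9y**2 + 45y + 216) + (0)
Last nonzero remainder: -9y**2 + 45y + 216. Dividing through by -9 gives the monic gcd y**2 - 5y - 24.

y**2 - 5y - 24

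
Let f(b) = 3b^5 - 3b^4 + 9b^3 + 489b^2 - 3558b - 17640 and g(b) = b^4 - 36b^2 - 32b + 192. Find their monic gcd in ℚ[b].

b^2 - 2b - 24

Repeated division with remainder:
  3b^5 - 3b^4 + 9b^3 + 489b^2 - 3558b - 17640 = (3b - 3)(b^4 - 36b^2 - 32b + 192) + (117b^3 + 477b^2 - 4230b - 17064)
  b^4 - 36b^2 - 32b + 192 = ((1/117)b - 53/1521)(117b^3 + 477b^2 - 4230b - 17064) + ((2835/169)b^2 - (5670/169)b - 68040/169)
  117b^3 + 477b^2 - 4230b - 17064 = ((2197/315)b + 13351/315)((2835/169)b^2 - (5670/169)b - 68040/169) + (0)
Last nonzero remainder: (2835/169)b^2 - (5670/169)b - 68040/169. Dividing through by 2835/169 gives the monic gcd b^2 - 2b - 24.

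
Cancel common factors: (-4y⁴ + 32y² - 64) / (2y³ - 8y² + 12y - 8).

(-2y³ - 4y² + 8y + 16)/(y² - 2y + 2)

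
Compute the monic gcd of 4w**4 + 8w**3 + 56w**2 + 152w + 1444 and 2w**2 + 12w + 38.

w**2 + 6w + 19

Apply the Euclidean algorithm:
  4w**4 + 8w**3 + 56w**2 + 152w + 1444 = (2w**2 - 8w + 38)(2w**2 + 12w + 38) + (0)
Last nonzero remainder: 2w**2 + 12w + 38. Dividing through by 2 gives the monic gcd w**2 + 6w + 19.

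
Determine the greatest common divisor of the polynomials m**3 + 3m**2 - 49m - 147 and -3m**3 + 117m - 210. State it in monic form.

Euclidean algorithm in ℚ[m]:
  m**3 + 3m**2 - 49m - 147 = (-1/3)(-3m**3 + 117m - 210) + (3m**2 - 10m - 217)
  -3m**3 + 117m - 210 = (-m - 10/3)(3m**2 - 10m - 217) + (-(400/3)m - 2800/3)
  3m**2 - 10m - 217 = (-(9/400)m + 93/400)(-(400/3)m - 2800/3) + (0)
Last nonzero remainder: -(400/3)m - 2800/3. Dividing through by -400/3 gives the monic gcd m + 7.

m + 7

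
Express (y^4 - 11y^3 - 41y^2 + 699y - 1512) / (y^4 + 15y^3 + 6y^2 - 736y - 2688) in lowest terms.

Euclidean algorithm in ℚ[y]:
  y^4 - 11y^3 - 41y^2 + 699y - 1512 = (y^4 + 15y^3 + 6y^2 - 736y - 2688) + (-26y^3 - 47y^2 + 1435y + 1176)
  y^4 + 15y^3 + 6y^2 - 736y - 2688 = (-(1/26)y - 343/676)(-26y^3 - 47y^2 + 1435y + 1176) + ((25245/676)y^2 + (25245/676)y - 353430/169)
  -26y^3 - 47y^2 + 1435y + 1176 = (-(17576/25245)y - 4732/8415)((25245/676)y^2 + (25245/676)y - 353430/169) + (0)
Last nonzero remainder: (25245/676)y^2 + (25245/676)y - 353430/169. Dividing through by 25245/676 gives the monic gcd y^2 + y - 56.
Cancel y^2 + y - 56 from numerator and denominator to get the reduced form.

(y^2 - 12y + 27)/(y^2 + 14y + 48)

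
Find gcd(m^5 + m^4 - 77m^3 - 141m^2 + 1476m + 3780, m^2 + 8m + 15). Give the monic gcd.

Apply the Euclidean algorithm:
  m^5 + m^4 - 77m^3 - 141m^2 + 1476m + 3780 = (m^3 - 7m^2 - 36m + 252)(m^2 + 8m + 15) + (0)
The last nonzero remainder m^2 + 8m + 15 is already monic.

m^2 + 8m + 15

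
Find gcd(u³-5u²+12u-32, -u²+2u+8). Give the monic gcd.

u-4

Repeated division with remainder:
  u³-5u²+12u-32 = (-u+3)(-u²+2u+8) + (14u-56)
  -u²+2u+8 = (-(1/14)u-1/7)(14u-56) + (0)
Last nonzero remainder: 14u-56. Dividing through by 14 gives the monic gcd u-4.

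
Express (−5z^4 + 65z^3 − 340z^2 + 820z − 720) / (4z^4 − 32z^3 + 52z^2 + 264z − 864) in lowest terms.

By polynomial division,
  −5z^4 + 65z^3 − 340z^2 + 820z − 720 = (−5/4)(4z^4 − 32z^3 + 52z^2 + 264z − 864) + (25z^3 − 275z^2 + 1150z − 1800)
  4z^4 − 32z^3 + 52z^2 + 264z − 864 = ((4/25)z + 12/25)(25z^3 − 275z^2 + 1150z − 1800) + (0)
Last nonzero remainder: 25z^3 − 275z^2 + 1150z − 1800. Dividing through by 25 gives the monic gcd z^3 − 11z^2 + 46z − 72.
Cancel z^3 − 11z^2 + 46z − 72 from numerator and denominator to get the reduced form.

(−5z + 10)/(4z + 12)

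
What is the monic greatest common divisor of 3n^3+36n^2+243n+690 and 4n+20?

n+5

Apply the Euclidean algorithm:
  3n^3+36n^2+243n+690 = ((3/4)n^2+(21/4)n+69/2)(4n+20) + (0)
Last nonzero remainder: 4n+20. Dividing through by 4 gives the monic gcd n+5.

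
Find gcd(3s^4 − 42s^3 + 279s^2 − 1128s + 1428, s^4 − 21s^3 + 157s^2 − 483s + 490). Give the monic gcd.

s^2 − 9s + 14

By polynomial division,
  3s^4 − 42s^3 + 279s^2 − 1128s + 1428 = (3)(s^4 − 21s^3 + 157s^2 − 483s + 490) + (21s^3 − 192s^2 + 321s − 42)
  s^4 − 21s^3 + 157s^2 − 483s + 490 = ((1/21)s − 83/147)(21s^3 − 192s^2 + 321s − 42) + ((1632/49)s^2 − (14688/49)s + 3264/7)
  21s^3 − 192s^2 + 321s − 42 = ((343/544)s − 49/544)((1632/49)s^2 − (14688/49)s + 3264/7) + (0)
Last nonzero remainder: (1632/49)s^2 − (14688/49)s + 3264/7. Dividing through by 1632/49 gives the monic gcd s^2 − 9s + 14.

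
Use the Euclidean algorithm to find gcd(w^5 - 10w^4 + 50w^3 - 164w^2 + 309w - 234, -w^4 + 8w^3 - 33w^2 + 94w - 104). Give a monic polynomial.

Repeated division with remainder:
  w^5 - 10w^4 + 50w^3 - 164w^2 + 309w - 234 = (-w + 2)(-w^4 + 8w^3 - 33w^2 + 94w - 104) + (w^3 - 4w^2 + 17w - 26)
  -w^4 + 8w^3 - 33w^2 + 94w - 104 = (-w + 4)(w^3 - 4w^2 + 17w - 26) + (0)
The last nonzero remainder w^3 - 4w^2 + 17w - 26 is already monic.

w^3 - 4w^2 + 17w - 26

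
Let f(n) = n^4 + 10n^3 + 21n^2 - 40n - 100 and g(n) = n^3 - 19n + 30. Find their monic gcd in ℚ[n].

By polynomial division,
  n^4 + 10n^3 + 21n^2 - 40n - 100 = (n + 10)(n^3 - 19n + 30) + (40n^2 + 120n - 400)
  n^3 - 19n + 30 = ((1/40)n - 3/40)(40n^2 + 120n - 400) + (0)
Last nonzero remainder: 40n^2 + 120n - 400. Dividing through by 40 gives the monic gcd n^2 + 3n - 10.

n^2 + 3n - 10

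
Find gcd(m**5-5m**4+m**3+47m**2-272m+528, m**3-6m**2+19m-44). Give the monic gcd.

m**3-6m**2+19m-44

Apply the Euclidean algorithm:
  m**5-5m**4+m**3+47m**2-272m+528 = (m**2+m-12)(m**3-6m**2+19m-44) + (0)
The last nonzero remainder m**3-6m**2+19m-44 is already monic.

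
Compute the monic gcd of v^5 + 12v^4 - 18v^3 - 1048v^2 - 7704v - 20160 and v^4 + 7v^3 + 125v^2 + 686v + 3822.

By polynomial division,
  v^5 + 12v^4 - 18v^3 - 1048v^2 - 7704v - 20160 = (v + 5)(v^4 + 7v^3 + 125v^2 + 686v + 3822) + (-178v^3 - 2359v^2 - 14956v - 39270)
  v^4 + 7v^3 + 125v^2 + 686v + 3822 = (-(1/178)v + 1113/31684)(-178v^3 - 2359v^2 - 14956v - 39270) + ((3923899/31684)v^2 + (7847798/7921)v + 82401879/15842)
  -178v^3 - 2359v^2 - 14956v - 39270 = (-(5639752/3923899)v - 29624540/3923899)((3923899/31684)v^2 + (7847798/7921)v + 82401879/15842) + (0)
Last nonzero remainder: (3923899/31684)v^2 + (7847798/7921)v + 82401879/15842. Dividing through by 3923899/31684 gives the monic gcd v^2 + 8v + 42.

v^2 + 8v + 42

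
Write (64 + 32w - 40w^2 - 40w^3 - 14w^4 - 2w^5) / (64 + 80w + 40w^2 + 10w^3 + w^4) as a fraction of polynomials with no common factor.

Apply the Euclidean algorithm:
  -2w^5 - 14w^4 - 40w^3 - 40w^2 + 32w + 64 = (-2w + 6)(w^4 + 10w^3 + 40w^2 + 80w + 64) + (-20w^3 - 120w^2 - 320w - 320)
  w^4 + 10w^3 + 40w^2 + 80w + 64 = (-(1/20)w - 1/5)(-20w^3 - 120w^2 - 320w - 320) + (0)
Last nonzero remainder: -20w^3 - 120w^2 - 320w - 320. Dividing through by -20 gives the monic gcd w^3 + 6w^2 + 16w + 16.
Cancel w^3 + 6w^2 + 16w + 16 from numerator and denominator to get the reduced form.

(4 - 2w - 2w^2)/(4 + w)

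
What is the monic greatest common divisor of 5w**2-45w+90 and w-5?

Apply the Euclidean algorithm:
  5w**2-45w+90 = (5w-20)(w-5) + (-10)
  w-5 = (-(1/10)w+1/2)(-10) + (0)
The last nonzero remainder is the constant -10, so the polynomials are coprime and gcd = 1.

1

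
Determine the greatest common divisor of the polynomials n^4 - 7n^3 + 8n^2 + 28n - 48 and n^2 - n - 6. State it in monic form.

n^2 - n - 6

Euclidean algorithm in ℚ[n]:
  n^4 - 7n^3 + 8n^2 + 28n - 48 = (n^2 - 6n + 8)(n^2 - n - 6) + (0)
The last nonzero remainder n^2 - n - 6 is already monic.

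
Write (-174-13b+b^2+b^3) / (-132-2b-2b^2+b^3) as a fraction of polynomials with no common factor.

(29+7b+b^2)/(22+4b+b^2)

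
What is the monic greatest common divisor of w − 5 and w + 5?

1

Repeated division with remainder:
  w − 5 = (w + 5) + (−10)
  w + 5 = (−(1/10)w − 1/2)(−10) + (0)
The last nonzero remainder is the constant −10, so the polynomials are coprime and gcd = 1.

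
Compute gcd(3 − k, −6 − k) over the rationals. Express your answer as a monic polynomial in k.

1

By polynomial division,
  −k + 3 = (−k − 6) + (9)
  −k − 6 = (−(1/9)k − 2/3)(9) + (0)
The last nonzero remainder is the constant 9, so the polynomials are coprime and gcd = 1.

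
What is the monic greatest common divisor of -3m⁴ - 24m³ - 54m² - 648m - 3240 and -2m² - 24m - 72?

m² + 12m + 36

Apply the Euclidean algorithm:
  -3m⁴ - 24m³ - 54m² - 648m - 3240 = ((3/2)m² - 6m + 45)(-2m² - 24m - 72) + (0)
Last nonzero remainder: -2m² - 24m - 72. Dividing through by -2 gives the monic gcd m² + 12m + 36.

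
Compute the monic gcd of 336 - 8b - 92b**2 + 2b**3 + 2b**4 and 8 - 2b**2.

-4 + b**2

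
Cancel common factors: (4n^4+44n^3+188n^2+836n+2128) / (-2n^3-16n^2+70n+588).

Repeated division with remainder:
  4n^4+44n^3+188n^2+836n+2128 = (-2n-6)(-2n^3-16n^2+70n+588) + (232n^2+2432n+5656)
  -2n^3-16n^2+70n+588 = (-(1/116)n+18/841)(232n^2+2432n+5656) + ((56100/841)n+392700/841)
  232n^2+2432n+5656 = ((48778/14025)n+169882/14025)((56100/841)n+392700/841) + (0)
Last nonzero remainder: (56100/841)n+392700/841. Dividing through by 56100/841 gives the monic gcd n+7.
Cancel n+7 from numerator and denominator to get the reduced form.

(-2n^3-8n^2-38n-152)/(n^2+n-42)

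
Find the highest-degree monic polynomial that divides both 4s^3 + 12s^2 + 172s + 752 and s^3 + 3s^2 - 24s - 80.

s + 4

Repeated division with remainder:
  4s^3 + 12s^2 + 172s + 752 = (4)(s^3 + 3s^2 - 24s - 80) + (268s + 1072)
  s^3 + 3s^2 - 24s - 80 = ((1/268)s^2 - (1/268)s - 5/67)(268s + 1072) + (0)
Last nonzero remainder: 268s + 1072. Dividing through by 268 gives the monic gcd s + 4.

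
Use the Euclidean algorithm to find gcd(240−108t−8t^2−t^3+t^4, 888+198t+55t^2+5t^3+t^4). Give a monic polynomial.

Repeated division with remainder:
  t^4−t^3−8t^2−108t+240 = (t^4+5t^3+55t^2+198t+888) + (−6t^3−63t^2−306t−648)
  t^4+5t^3+55t^2+198t+888 = (−(1/6)t+11/12)(−6t^3−63t^2−306t−648) + ((247/4)t^2+(741/2)t+1482)
  −6t^3−63t^2−306t−648 = (−(24/247)t−108/247)((247/4)t^2+(741/2)t+1482) + (0)
Last nonzero remainder: (247/4)t^2+(741/2)t+1482. Dividing through by 247/4 gives the monic gcd t^2+6t+24.

24+6t+t^2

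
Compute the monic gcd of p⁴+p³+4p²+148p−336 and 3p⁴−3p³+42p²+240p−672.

p³−5p²+34p−56

By polynomial division,
  p⁴+p³+4p²+148p−336 = (1/3)(3p⁴−3p³+42p²+240p−672) + (2p³−10p²+68p−112)
  3p⁴−3p³+42p²+240p−672 = ((3/2)p+6)(2p³−10p²+68p−112) + (0)
Last nonzero remainder: 2p³−10p²+68p−112. Dividing through by 2 gives the monic gcd p³−5p²+34p−56.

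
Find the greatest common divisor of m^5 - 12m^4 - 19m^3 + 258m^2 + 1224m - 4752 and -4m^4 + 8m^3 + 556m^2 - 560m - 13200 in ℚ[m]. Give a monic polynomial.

m^2 - 17m + 66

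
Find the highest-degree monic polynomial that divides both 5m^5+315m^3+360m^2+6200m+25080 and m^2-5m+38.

m^2-5m+38

By polynomial division,
  5m^5+315m^3+360m^2+6200m+25080 = (5m^3+25m^2+250m+660)(m^2-5m+38) + (0)
The last nonzero remainder m^2-5m+38 is already monic.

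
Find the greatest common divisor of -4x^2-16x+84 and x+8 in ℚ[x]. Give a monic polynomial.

Euclidean algorithm in ℚ[x]:
  -4x^2-16x+84 = (-4x+16)(x+8) + (-44)
  x+8 = (-(1/44)x-2/11)(-44) + (0)
The last nonzero remainder is the constant -44, so the polynomials are coprime and gcd = 1.

1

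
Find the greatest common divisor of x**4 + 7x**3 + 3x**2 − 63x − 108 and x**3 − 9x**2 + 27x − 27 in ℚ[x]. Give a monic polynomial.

x − 3

By polynomial division,
  x**4 + 7x**3 + 3x**2 − 63x − 108 = (x + 16)(x**3 − 9x**2 + 27x − 27) + (120x**2 − 468x + 324)
  x**3 − 9x**2 + 27x − 27 = ((1/120)x − 17/400)(120x**2 − 468x + 324) + ((441/100)x − 1323/100)
  120x**2 − 468x + 324 = ((4000/147)x − 1200/49)((441/100)x − 1323/100) + (0)
Last nonzero remainder: (441/100)x − 1323/100. Dividing through by 441/100 gives the monic gcd x − 3.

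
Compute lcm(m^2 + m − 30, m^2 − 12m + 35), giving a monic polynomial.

m^3 − 6m^2 − 37m + 210

By polynomial division,
  m^2 + m − 30 = (m^2 − 12m + 35) + (13m − 65)
  m^2 − 12m + 35 = ((1/13)m − 7/13)(13m − 65) + (0)
Last nonzero remainder: 13m − 65. Dividing through by 13 gives the monic gcd m − 5.
Then lcm(f, g) = f·g / gcd(f, g); expanding and making the result monic gives the answer.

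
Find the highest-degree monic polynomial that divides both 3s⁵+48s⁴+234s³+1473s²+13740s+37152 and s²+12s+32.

Euclidean algorithm in ℚ[s]:
  3s⁵+48s⁴+234s³+1473s²+13740s+37152 = (3s³+12s²-6s+1161)(s²+12s+32) + (0)
The last nonzero remainder s²+12s+32 is already monic.

s²+12s+32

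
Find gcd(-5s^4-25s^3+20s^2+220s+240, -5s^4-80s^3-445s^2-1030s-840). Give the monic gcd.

s^2+6s+8

By polynomial division,
  -5s^4-25s^3+20s^2+220s+240 = (-5s^4-80s^3-445s^2-1030s-840) + (55s^3+465s^2+1250s+1080)
  -5s^4-80s^3-445s^2-1030s-840 = (-(1/11)s-83/121)(55s^3+465s^2+1250s+1080) + (-(1500/121)s^2-(9000/121)s-12000/121)
  55s^3+465s^2+1250s+1080 = (-(1331/300)s-1089/100)(-(1500/121)s^2-(9000/121)s-12000/121) + (0)
Last nonzero remainder: -(1500/121)s^2-(9000/121)s-12000/121. Dividing through by -1500/121 gives the monic gcd s^2+6s+8.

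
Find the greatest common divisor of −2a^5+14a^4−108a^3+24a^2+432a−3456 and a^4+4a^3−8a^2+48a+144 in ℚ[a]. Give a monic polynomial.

a^2−4a+12

Euclidean algorithm in ℚ[a]:
  −2a^5+14a^4−108a^3+24a^2+432a−3456 = (−2a+22)(a^4+4a^3−8a^2+48a+144) + (−212a^3+296a^2−336a−6624)
  a^4+4a^3−8a^2+48a+144 = (−(1/212)a−143/5618)(−212a^3+296a^2−336a−6624) + (−(5760/2809)a^2+(23040/2809)a−69120/2809)
  −212a^3+296a^2−336a−6624 = ((148877/1440)a+64607/240)(−(5760/2809)a^2+(23040/2809)a−69120/2809) + (0)
Last nonzero remainder: −(5760/2809)a^2+(23040/2809)a−69120/2809. Dividing through by −5760/2809 gives the monic gcd a^2−4a+12.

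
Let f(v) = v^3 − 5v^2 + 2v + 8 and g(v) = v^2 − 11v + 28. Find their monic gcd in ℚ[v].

Euclidean algorithm in ℚ[v]:
  v^3 − 5v^2 + 2v + 8 = (v + 6)(v^2 − 11v + 28) + (40v − 160)
  v^2 − 11v + 28 = ((1/40)v − 7/40)(40v − 160) + (0)
Last nonzero remainder: 40v − 160. Dividing through by 40 gives the monic gcd v − 4.

v − 4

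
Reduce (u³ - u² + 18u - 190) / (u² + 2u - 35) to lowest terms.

(u² + 4u + 38)/(u + 7)

By polynomial division,
  u³ - u² + 18u - 190 = (u - 3)(u² + 2u - 35) + (59u - 295)
  u² + 2u - 35 = ((1/59)u + 7/59)(59u - 295) + (0)
Last nonzero remainder: 59u - 295. Dividing through by 59 gives the monic gcd u - 5.
Cancel u - 5 from numerator and denominator to get the reduced form.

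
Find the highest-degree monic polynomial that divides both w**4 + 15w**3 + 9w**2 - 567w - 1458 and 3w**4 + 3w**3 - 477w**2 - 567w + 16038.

w**3 + 12w**2 - 27w - 486

Euclidean algorithm in ℚ[w]:
  w**4 + 15w**3 + 9w**2 - 567w - 1458 = (1/3)(3w**4 + 3w**3 - 477w**2 - 567w + 16038) + (14w**3 + 168w**2 - 378w - 6804)
  3w**4 + 3w**3 - 477w**2 - 567w + 16038 = ((3/14)w - 33/14)(14w**3 + 168w**2 - 378w - 6804) + (0)
Last nonzero remainder: 14w**3 + 168w**2 - 378w - 6804. Dividing through by 14 gives the monic gcd w**3 + 12w**2 - 27w - 486.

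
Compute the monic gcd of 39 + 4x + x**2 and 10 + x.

Euclidean algorithm in ℚ[x]:
  x**2 + 4x + 39 = (x − 6)(x + 10) + (99)
  x + 10 = ((1/99)x + 10/99)(99) + (0)
The last nonzero remainder is the constant 99, so the polynomials are coprime and gcd = 1.

1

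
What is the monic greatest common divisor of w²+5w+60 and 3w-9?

Apply the Euclidean algorithm:
  w²+5w+60 = ((1/3)w+8/3)(3w-9) + (84)
  3w-9 = ((1/28)w-3/28)(84) + (0)
The last nonzero remainder is the constant 84, so the polynomials are coprime and gcd = 1.

1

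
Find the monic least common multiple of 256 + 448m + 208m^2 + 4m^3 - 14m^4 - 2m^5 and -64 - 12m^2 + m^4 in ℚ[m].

-512 - 896m - 544m^2 - 232m^3 - 76m^4 + 2m^5 + 7m^6 + m^7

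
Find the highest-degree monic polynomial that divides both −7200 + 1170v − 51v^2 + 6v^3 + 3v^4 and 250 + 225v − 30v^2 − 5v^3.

−50 + 5v + v^2

Repeated division with remainder:
  3v^4 + 6v^3 − 51v^2 + 1170v − 7200 = (−(3/5)v + 12/5)(−5v^3 − 30v^2 + 225v + 250) + (156v^2 + 780v − 7800)
  −5v^3 − 30v^2 + 225v + 250 = (−(5/156)v − 5/156)(156v^2 + 780v − 7800) + (0)
Last nonzero remainder: 156v^2 + 780v − 7800. Dividing through by 156 gives the monic gcd v^2 + 5v − 50.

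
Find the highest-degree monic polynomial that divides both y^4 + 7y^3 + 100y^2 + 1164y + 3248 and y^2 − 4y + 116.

y^2 − 4y + 116

By polynomial division,
  y^4 + 7y^3 + 100y^2 + 1164y + 3248 = (y^2 + 11y + 28)(y^2 − 4y + 116) + (0)
The last nonzero remainder y^2 − 4y + 116 is already monic.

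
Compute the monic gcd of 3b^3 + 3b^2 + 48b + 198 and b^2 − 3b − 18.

b + 3

By polynomial division,
  3b^3 + 3b^2 + 48b + 198 = (3b + 12)(b^2 − 3b − 18) + (138b + 414)
  b^2 − 3b − 18 = ((1/138)b − 1/23)(138b + 414) + (0)
Last nonzero remainder: 138b + 414. Dividing through by 138 gives the monic gcd b + 3.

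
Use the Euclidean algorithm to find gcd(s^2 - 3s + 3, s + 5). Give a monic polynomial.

1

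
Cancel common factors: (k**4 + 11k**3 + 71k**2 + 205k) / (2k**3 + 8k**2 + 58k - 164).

Euclidean algorithm in ℚ[k]:
  k**4 + 11k**3 + 71k**2 + 205k = ((1/2)k + 7/2)(2k**3 + 8k**2 + 58k - 164) + (14k**2 + 84k + 574)
  2k**3 + 8k**2 + 58k - 164 = ((1/7)k - 2/7)(14k**2 + 84k + 574) + (0)
Last nonzero remainder: 14k**2 + 84k + 574. Dividing through by 14 gives the monic gcd k**2 + 6k + 41.
Cancel k**2 + 6k + 41 from numerator and denominator to get the reduced form.

(k**2 + 5k)/(2k - 4)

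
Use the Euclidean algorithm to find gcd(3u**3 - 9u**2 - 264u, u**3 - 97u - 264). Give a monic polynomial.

Repeated division with remainder:
  3u**3 - 9u**2 - 264u = (3)(u**3 - 97u - 264) + (-9u**2 + 27u + 792)
  u**3 - 97u - 264 = (-(1/9)u - 1/3)(-9u**2 + 27u + 792) + (0)
Last nonzero remainder: -9u**2 + 27u + 792. Dividing through by -9 gives the monic gcd u**2 - 3u - 88.

u**2 - 3u - 88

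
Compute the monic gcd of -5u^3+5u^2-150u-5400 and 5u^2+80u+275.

1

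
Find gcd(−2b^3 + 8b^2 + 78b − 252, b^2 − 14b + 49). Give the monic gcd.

Repeated division with remainder:
  −2b^3 + 8b^2 + 78b − 252 = (−2b − 20)(b^2 − 14b + 49) + (−104b + 728)
  b^2 − 14b + 49 = (−(1/104)b + 7/104)(−104b + 728) + (0)
Last nonzero remainder: −104b + 728. Dividing through by −104 gives the monic gcd b − 7.

b − 7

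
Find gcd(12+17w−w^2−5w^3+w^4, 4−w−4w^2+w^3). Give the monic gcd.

−4−3w+w^2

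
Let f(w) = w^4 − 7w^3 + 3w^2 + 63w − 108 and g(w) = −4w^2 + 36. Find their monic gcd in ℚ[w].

Repeated division with remainder:
  w^4 − 7w^3 + 3w^2 + 63w − 108 = (−(1/4)w^2 + (7/4)w − 3)(−4w^2 + 36) + (0)
Last nonzero remainder: −4w^2 + 36. Dividing through by −4 gives the monic gcd w^2 − 9.

w^2 − 9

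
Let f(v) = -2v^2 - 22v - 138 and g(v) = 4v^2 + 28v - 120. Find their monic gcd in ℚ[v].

1

By polynomial division,
  -2v^2 - 22v - 138 = (-1/2)(4v^2 + 28v - 120) + (-8v - 198)
  4v^2 + 28v - 120 = (-(1/2)v + 71/8)(-8v - 198) + (6549/4)
  -8v - 198 = (-(32/6549)v - 264/2183)(6549/4) + (0)
The last nonzero remainder is the constant 6549/4, so the polynomials are coprime and gcd = 1.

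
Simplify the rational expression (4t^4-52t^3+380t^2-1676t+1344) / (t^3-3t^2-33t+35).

(4t^2-20t+192)/(t+5)

Repeated division with remainder:
  4t^4-52t^3+380t^2-1676t+1344 = (4t-40)(t^3-3t^2-33t+35) + (392t^2-3136t+2744)
  t^3-3t^2-33t+35 = ((1/392)t+5/392)(392t^2-3136t+2744) + (0)
Last nonzero remainder: 392t^2-3136t+2744. Dividing through by 392 gives the monic gcd t^2-8t+7.
Cancel t^2-8t+7 from numerator and denominator to get the reduced form.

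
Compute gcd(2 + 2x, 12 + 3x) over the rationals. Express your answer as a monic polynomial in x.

1

Apply the Euclidean algorithm:
  2x + 2 = (2/3)(3x + 12) + (-6)
  3x + 12 = (-(1/2)x - 2)(-6) + (0)
The last nonzero remainder is the constant -6, so the polynomials are coprime and gcd = 1.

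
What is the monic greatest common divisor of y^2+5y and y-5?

Apply the Euclidean algorithm:
  y^2+5y = (y+10)(y-5) + (50)
  y-5 = ((1/50)y-1/10)(50) + (0)
The last nonzero remainder is the constant 50, so the polynomials are coprime and gcd = 1.

1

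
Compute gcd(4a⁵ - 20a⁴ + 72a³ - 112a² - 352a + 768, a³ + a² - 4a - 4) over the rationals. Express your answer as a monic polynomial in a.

a² - 4

Apply the Euclidean algorithm:
  4a⁵ - 20a⁴ + 72a³ - 112a² - 352a + 768 = (4a² - 24a + 112)(a³ + a² - 4a - 4) + (-304a² + 1216)
  a³ + a² - 4a - 4 = (-(1/304)a - 1/304)(-304a² + 1216) + (0)
Last nonzero remainder: -304a² + 1216. Dividing through by -304 gives the monic gcd a² - 4.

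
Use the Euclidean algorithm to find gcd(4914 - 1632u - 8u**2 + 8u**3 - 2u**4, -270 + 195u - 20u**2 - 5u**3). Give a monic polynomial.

Apply the Euclidean algorithm:
  -2u**4 + 8u**3 - 8u**2 - 1632u + 4914 = ((2/5)u - 16/5)(-5u**3 - 20u**2 + 195u - 270) + (-150u**2 - 900u + 4050)
  -5u**3 - 20u**2 + 195u - 270 = ((1/30)u - 1/15)(-150u**2 - 900u + 4050) + (0)
Last nonzero remainder: -150u**2 - 900u + 4050. Dividing through by -150 gives the monic gcd u**2 + 6u - 27.

-27 + 6u + u**2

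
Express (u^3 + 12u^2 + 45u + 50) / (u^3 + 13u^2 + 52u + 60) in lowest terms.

(u + 5)/(u + 6)

Euclidean algorithm in ℚ[u]:
  u^3 + 12u^2 + 45u + 50 = (u^3 + 13u^2 + 52u + 60) + (-u^2 - 7u - 10)
  u^3 + 13u^2 + 52u + 60 = (-u - 6)(-u^2 - 7u - 10) + (0)
Last nonzero remainder: -u^2 - 7u - 10. Dividing through by -1 gives the monic gcd u^2 + 7u + 10.
Cancel u^2 + 7u + 10 from numerator and denominator to get the reduced form.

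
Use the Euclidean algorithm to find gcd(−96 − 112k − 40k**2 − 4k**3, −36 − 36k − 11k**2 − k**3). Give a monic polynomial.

12 + 8k + k**2

By polynomial division,
  −4k**3 − 40k**2 − 112k − 96 = (4)(−k**3 − 11k**2 − 36k − 36) + (4k**2 + 32k + 48)
  −k**3 − 11k**2 − 36k − 36 = (−(1/4)k − 3/4)(4k**2 + 32k + 48) + (0)
Last nonzero remainder: 4k**2 + 32k + 48. Dividing through by 4 gives the monic gcd k**2 + 8k + 12.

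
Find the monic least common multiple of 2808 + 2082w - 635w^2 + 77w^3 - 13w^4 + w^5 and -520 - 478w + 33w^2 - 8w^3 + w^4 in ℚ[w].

Euclidean algorithm in ℚ[w]:
  w^5 - 13w^4 + 77w^3 - 635w^2 + 2082w + 2808 = (w - 5)(w^4 - 8w^3 + 33w^2 - 478w - 520) + (4w^3 + 8w^2 + 212w + 208)
  w^4 - 8w^3 + 33w^2 - 478w - 520 = ((1/4)w - 5/2)(4w^3 + 8w^2 + 212w + 208) + (0)
Last nonzero remainder: 4w^3 + 8w^2 + 212w + 208. Dividing through by 4 gives the monic gcd w^3 + 2w^2 + 53w + 52.
Then lcm(f, g) = f·g / gcd(f, g); expanding and making the result monic gives the answer.

-28080 - 18012w + 8432w^2 - 1405w^3 + 207w^4 - 23w^5 + w^6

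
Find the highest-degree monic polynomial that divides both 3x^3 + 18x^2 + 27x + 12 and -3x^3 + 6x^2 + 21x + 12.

x^2 + 2x + 1

Repeated division with remainder:
  3x^3 + 18x^2 + 27x + 12 = (-1)(-3x^3 + 6x^2 + 21x + 12) + (24x^2 + 48x + 24)
  -3x^3 + 6x^2 + 21x + 12 = (-(1/8)x + 1/2)(24x^2 + 48x + 24) + (0)
Last nonzero remainder: 24x^2 + 48x + 24. Dividing through by 24 gives the monic gcd x^2 + 2x + 1.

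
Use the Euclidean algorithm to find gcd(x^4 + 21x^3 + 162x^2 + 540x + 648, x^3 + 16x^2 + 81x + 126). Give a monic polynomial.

x^2 + 9x + 18

Euclidean algorithm in ℚ[x]:
  x^4 + 21x^3 + 162x^2 + 540x + 648 = (x + 5)(x^3 + 16x^2 + 81x + 126) + (x^2 + 9x + 18)
  x^3 + 16x^2 + 81x + 126 = (x + 7)(x^2 + 9x + 18) + (0)
The last nonzero remainder x^2 + 9x + 18 is already monic.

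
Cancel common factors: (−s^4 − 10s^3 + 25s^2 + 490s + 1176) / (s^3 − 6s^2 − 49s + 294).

By polynomial division,
  −s^4 − 10s^3 + 25s^2 + 490s + 1176 = (−s − 16)(s^3 − 6s^2 − 49s + 294) + (−120s^2 + 5880)
  s^3 − 6s^2 − 49s + 294 = (−(1/120)s + 1/20)(−120s^2 + 5880) + (0)
Last nonzero remainder: −120s^2 + 5880. Dividing through by −120 gives the monic gcd s^2 − 49.
Cancel s^2 − 49 from numerator and denominator to get the reduced form.

(−s^2 − 10s − 24)/(s − 6)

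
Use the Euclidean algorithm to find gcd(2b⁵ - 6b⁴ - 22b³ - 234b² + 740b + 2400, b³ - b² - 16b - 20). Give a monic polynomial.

b² - 3b - 10

Repeated division with remainder:
  2b⁵ - 6b⁴ - 22b³ - 234b² + 740b + 2400 = (2b² - 4b + 6)(b³ - b² - 16b - 20) + (-252b² + 756b + 2520)
  b³ - b² - 16b - 20 = (-(1/252)b - 1/126)(-252b² + 756b + 2520) + (0)
Last nonzero remainder: -252b² + 756b + 2520. Dividing through by -252 gives the monic gcd b² - 3b - 10.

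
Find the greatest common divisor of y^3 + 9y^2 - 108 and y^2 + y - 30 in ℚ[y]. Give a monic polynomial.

y + 6

By polynomial division,
  y^3 + 9y^2 - 108 = (y + 8)(y^2 + y - 30) + (22y + 132)
  y^2 + y - 30 = ((1/22)y - 5/22)(22y + 132) + (0)
Last nonzero remainder: 22y + 132. Dividing through by 22 gives the monic gcd y + 6.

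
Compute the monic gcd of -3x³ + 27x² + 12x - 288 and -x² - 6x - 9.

Apply the Euclidean algorithm:
  -3x³ + 27x² + 12x - 288 = (3x - 45)(-x² - 6x - 9) + (-231x - 693)
  -x² - 6x - 9 = ((1/231)x + 1/77)(-231x - 693) + (0)
Last nonzero remainder: -231x - 693. Dividing through by -231 gives the monic gcd x + 3.

x + 3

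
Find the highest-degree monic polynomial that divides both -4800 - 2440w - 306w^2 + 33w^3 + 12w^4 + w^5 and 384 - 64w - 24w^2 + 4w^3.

Repeated division with remainder:
  w^5 + 12w^4 + 33w^3 - 306w^2 - 2440w - 4800 = ((1/4)w^2 + (9/2)w + 157/4)(4w^3 - 24w^2 - 64w + 384) + (828w^2 - 1656w - 19872)
  4w^3 - 24w^2 - 64w + 384 = ((1/207)w - 4/207)(828w^2 - 1656w - 19872) + (0)
Last nonzero remainder: 828w^2 - 1656w - 19872. Dividing through by 828 gives the monic gcd w^2 - 2w - 24.

-24 - 2w + w^2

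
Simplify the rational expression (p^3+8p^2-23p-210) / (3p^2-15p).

(p^2+13p+42)/(3p)

Apply the Euclidean algorithm:
  p^3+8p^2-23p-210 = ((1/3)p+13/3)(3p^2-15p) + (42p-210)
  3p^2-15p = ((1/14)p)(42p-210) + (0)
Last nonzero remainder: 42p-210. Dividing through by 42 gives the monic gcd p-5.
Cancel p-5 from numerator and denominator to get the reduced form.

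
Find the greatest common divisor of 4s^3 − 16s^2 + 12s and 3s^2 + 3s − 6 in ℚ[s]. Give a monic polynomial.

Repeated division with remainder:
  4s^3 − 16s^2 + 12s = ((4/3)s − 20/3)(3s^2 + 3s − 6) + (40s − 40)
  3s^2 + 3s − 6 = ((3/40)s + 3/20)(40s − 40) + (0)
Last nonzero remainder: 40s − 40. Dividing through by 40 gives the monic gcd s − 1.

s − 1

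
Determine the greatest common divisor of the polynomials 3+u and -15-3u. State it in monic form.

1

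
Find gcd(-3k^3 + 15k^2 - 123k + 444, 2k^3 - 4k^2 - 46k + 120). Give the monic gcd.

k - 4

Repeated division with remainder:
  -3k^3 + 15k^2 - 123k + 444 = (-3/2)(2k^3 - 4k^2 - 46k + 120) + (9k^2 - 192k + 624)
  2k^3 - 4k^2 - 46k + 120 = ((2/9)k + 116/27)(9k^2 - 192k + 624) + ((5762/9)k - 23048/9)
  9k^2 - 192k + 624 = ((81/5762)k - 702/2881)((5762/9)k - 23048/9) + (0)
Last nonzero remainder: (5762/9)k - 23048/9. Dividing through by 5762/9 gives the monic gcd k - 4.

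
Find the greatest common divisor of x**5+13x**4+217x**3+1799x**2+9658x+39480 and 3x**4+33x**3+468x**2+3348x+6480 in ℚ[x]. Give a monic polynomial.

x**2+2x+120

Euclidean algorithm in ℚ[x]:
  x**5+13x**4+217x**3+1799x**2+9658x+39480 = ((1/3)x+2/3)(3x**4+33x**3+468x**2+3348x+6480) + (39x**3+371x**2+5266x+35160)
  3x**4+33x**3+468x**2+3348x+6480 = ((1/13)x+58/507)(39x**3+371x**2+5266x+35160) + ((10384/507)x**2+(20768/507)x+415360/169)
  39x**3+371x**2+5266x+35160 = ((19773/10384)x+148551/10384)((10384/507)x**2+(20768/507)x+415360/169) + (0)
Last nonzero remainder: (10384/507)x**2+(20768/507)x+415360/169. Dividing through by 10384/507 gives the monic gcd x**2+2x+120.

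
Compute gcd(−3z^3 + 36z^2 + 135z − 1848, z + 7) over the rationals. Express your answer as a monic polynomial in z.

Repeated division with remainder:
  −3z^3 + 36z^2 + 135z − 1848 = (−3z^2 + 57z − 264)(z + 7) + (0)
The last nonzero remainder z + 7 is already monic.

z + 7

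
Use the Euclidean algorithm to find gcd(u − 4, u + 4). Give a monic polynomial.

1

By polynomial division,
  u − 4 = (u + 4) + (−8)
  u + 4 = (−(1/8)u − 1/2)(−8) + (0)
The last nonzero remainder is the constant −8, so the polynomials are coprime and gcd = 1.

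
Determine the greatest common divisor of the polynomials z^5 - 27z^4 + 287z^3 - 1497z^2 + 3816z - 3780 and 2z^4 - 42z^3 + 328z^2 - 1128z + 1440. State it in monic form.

Repeated division with remainder:
  z^5 - 27z^4 + 287z^3 - 1497z^2 + 3816z - 3780 = ((1/2)z - 3)(2z^4 - 42z^3 + 328z^2 - 1128z + 1440) + (-3z^3 + 51z^2 - 288z + 540)
  2z^4 - 42z^3 + 328z^2 - 1128z + 1440 = (-(2/3)z + 8/3)(-3z^3 + 51z^2 - 288z + 540) + (0)
Last nonzero remainder: -3z^3 + 51z^2 - 288z + 540. Dividing through by -3 gives the monic gcd z^3 - 17z^2 + 96z - 180.

z^3 - 17z^2 + 96z - 180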